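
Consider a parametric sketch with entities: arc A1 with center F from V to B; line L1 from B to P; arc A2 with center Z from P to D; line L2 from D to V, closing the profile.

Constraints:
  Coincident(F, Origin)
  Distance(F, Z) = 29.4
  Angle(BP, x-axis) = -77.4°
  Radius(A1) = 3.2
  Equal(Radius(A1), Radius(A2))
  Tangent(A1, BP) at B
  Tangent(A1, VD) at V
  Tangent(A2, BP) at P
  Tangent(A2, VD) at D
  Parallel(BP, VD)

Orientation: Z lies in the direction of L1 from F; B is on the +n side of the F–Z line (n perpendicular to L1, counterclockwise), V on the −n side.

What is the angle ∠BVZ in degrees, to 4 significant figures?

83.79°

F is at the origin and Z lies 29.4 along u from F, so Z = 29.4·u = (6.413, -28.69). Tangency of A1 to both parallel lines with radius 3.2 puts B and V at F ± 3.2·n: B = (3.123, 0.6981), V = (-3.123, -0.6981). Then cos ∠BVZ = VB·VZ / (|VB||VZ|), giving 83.79°.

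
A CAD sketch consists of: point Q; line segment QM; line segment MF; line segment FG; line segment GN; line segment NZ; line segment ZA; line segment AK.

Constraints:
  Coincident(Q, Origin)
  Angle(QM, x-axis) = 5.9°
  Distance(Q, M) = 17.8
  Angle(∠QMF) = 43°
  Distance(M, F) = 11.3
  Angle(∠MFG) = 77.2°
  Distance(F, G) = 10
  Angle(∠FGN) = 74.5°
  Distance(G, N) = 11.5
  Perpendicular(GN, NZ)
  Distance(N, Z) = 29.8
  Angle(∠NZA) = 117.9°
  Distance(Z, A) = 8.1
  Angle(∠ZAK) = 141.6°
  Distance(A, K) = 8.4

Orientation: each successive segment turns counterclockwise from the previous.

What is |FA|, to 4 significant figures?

24.01

Q is at the origin; QM runs at 5.9° with length 17.8, so M = (17.71, 1.830). ∠QMF = 43.0° gives MF at 142.9° from the x-axis; with |MF| = 11.3, F = (8.693, 8.646). ∠MFG = 77.2° gives FG at -114.3° from the x-axis; with |FG| = 10.0, G = (4.578, -0.4681). ∠FGN = 74.5° gives GN at -8.800° from the x-axis; with |GN| = 11.5, N = (15.94, -2.227). The perpendicularity gives NZ at right angles to GN, so NZ runs at 81.20°; with |NZ| = 29.8, Z = (20.50, 27.22). ∠NZA = 117.9° gives ZA at 143.3° from the x-axis; with |ZA| = 8.1, A = (14.01, 32.06). Then |FA| = |A − F| = 24.01.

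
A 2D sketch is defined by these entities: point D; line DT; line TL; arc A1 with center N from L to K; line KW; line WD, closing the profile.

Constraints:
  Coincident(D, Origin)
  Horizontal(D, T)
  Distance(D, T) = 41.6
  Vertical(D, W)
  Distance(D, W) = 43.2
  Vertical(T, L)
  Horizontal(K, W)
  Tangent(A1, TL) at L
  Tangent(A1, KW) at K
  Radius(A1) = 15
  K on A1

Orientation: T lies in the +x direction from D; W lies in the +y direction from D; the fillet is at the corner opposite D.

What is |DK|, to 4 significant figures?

50.73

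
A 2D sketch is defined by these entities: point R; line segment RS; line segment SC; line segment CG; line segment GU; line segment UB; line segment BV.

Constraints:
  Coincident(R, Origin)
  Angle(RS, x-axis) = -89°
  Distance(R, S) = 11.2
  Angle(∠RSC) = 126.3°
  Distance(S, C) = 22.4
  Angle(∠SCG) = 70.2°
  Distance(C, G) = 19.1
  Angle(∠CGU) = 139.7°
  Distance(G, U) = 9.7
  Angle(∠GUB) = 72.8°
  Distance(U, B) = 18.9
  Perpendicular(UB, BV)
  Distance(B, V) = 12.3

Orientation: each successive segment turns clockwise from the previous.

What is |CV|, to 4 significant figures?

7.229

R is at the origin; RS runs at -89.0° with length 11.2, so S = (0.1955, -11.20). ∠RSC = 126.3° gives SC at -142.7° from the x-axis; with |SC| = 22.4, C = (-17.62, -24.77). ∠SCG = 70.2° gives CG at 107.5° from the x-axis; with |CG| = 19.1, G = (-23.37, -6.556). ∠CGU = 139.7° gives GU at 67.20° from the x-axis; with |GU| = 9.7, U = (-19.61, 2.386). ∠GUB = 72.8° gives UB at -40.00° from the x-axis; with |UB| = 18.9, B = (-5.129, -9.763). UB ⟂ BV, so BV runs at -130.0°; with |BV| = 12.3, V = (-13.04, -19.19). Then |CV| = |V − C| = 7.229.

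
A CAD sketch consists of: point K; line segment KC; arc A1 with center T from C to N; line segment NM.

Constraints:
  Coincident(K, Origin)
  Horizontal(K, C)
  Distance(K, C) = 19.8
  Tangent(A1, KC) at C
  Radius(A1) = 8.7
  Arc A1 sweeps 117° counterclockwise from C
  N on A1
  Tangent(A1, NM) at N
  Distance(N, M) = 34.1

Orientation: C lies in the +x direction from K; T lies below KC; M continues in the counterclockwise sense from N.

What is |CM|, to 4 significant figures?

43.72

K is at the origin; KC is horizontal with |KC| = 19.8 and C on the +x side, so C = (19.80, 0.000). Tangency of A1 to KC means the radius TC is perpendicular to KC, so T = C + (0, -8.7) = (19.80, -8.700). On A1, C sits at bearing 90° from T; a 117° counterclockwise sweep puts N at bearing 207°, so N = T + 8.7·(cos 207°, sin 207°) = (12.05, -12.65). Tangency of A1 to NM means the radius TN is perpendicular to NM, so NM runs along (−sin 207°, cos 207°); with |NM| = 34.1, M = (27.53, -43.03). Then |CM| = |M − C| = 43.72.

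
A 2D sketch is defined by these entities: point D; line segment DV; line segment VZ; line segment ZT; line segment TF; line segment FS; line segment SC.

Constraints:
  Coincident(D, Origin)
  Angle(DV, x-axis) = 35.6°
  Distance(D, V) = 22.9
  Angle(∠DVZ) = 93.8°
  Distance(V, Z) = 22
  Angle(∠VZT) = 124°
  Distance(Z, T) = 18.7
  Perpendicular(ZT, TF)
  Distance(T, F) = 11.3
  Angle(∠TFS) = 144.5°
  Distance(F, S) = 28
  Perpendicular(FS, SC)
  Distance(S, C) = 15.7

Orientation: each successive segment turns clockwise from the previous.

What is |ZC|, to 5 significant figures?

27.034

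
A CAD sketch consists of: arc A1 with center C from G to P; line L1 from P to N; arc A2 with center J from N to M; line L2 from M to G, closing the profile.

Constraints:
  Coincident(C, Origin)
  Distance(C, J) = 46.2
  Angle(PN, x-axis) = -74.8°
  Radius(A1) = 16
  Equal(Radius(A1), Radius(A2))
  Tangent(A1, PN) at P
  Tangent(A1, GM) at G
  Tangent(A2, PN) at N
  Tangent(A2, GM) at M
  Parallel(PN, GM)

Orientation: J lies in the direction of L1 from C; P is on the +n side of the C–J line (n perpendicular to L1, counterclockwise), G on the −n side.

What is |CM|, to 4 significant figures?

48.89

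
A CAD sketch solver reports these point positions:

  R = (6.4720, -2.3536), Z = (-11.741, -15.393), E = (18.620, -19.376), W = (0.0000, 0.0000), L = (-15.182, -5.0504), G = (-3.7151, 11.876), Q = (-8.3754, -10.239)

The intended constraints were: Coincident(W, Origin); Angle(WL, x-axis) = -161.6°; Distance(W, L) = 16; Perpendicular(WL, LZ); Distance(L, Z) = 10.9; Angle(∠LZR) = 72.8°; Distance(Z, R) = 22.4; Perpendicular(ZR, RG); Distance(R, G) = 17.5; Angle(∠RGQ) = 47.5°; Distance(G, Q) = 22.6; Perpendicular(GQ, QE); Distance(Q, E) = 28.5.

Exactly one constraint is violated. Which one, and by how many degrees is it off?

Perpendicular(GQ, QE) — off by 6.80°.

W = (0.00, 0.00) ✓; WL at -161.6° ✓; |WL| = 16.00 ✓; ∠(WL, LZ) = 90.00° ✓; |LZ| = 10.90 ✓; ∠LZR = 72.80° ✓; |ZR| = 22.40 ✓; ∠(ZR, RG) = 90.00° ✓; |RG| = 17.50 ✓; ∠RGQ = 47.50° ✓; |GQ| = 22.60 ✓; ∠(GQ, QE) = 83.20° ✗; |QE| = 28.50 ✓.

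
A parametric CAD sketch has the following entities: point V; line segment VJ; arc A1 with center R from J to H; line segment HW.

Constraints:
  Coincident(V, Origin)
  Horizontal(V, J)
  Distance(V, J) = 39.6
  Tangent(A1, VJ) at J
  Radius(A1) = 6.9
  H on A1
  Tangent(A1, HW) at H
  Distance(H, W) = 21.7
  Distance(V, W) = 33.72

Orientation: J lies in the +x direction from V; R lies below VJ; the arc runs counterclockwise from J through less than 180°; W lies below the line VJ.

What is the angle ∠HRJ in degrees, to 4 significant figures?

64.75°

V is at the origin; V and J share the same y with |VJ| = 39.6 and J on the +x side, so J = (39.60, 0.000). Tangency of A1 to VJ means the radius RJ is perpendicular to VJ, so R = J + (0, -6.9) = (39.60, -6.900). Since RH ⟂ HW (tangency), |RW| = √(6.9² + 21.7²) = 22.77 regardless of where H sits on A1. So W lies on both circle(V, 33.72) and circle(R, 22.77); the below-VJ intersection is W = (24.10, -23.58). H is the foot of the tangent from W: H = (33.36, -3.956).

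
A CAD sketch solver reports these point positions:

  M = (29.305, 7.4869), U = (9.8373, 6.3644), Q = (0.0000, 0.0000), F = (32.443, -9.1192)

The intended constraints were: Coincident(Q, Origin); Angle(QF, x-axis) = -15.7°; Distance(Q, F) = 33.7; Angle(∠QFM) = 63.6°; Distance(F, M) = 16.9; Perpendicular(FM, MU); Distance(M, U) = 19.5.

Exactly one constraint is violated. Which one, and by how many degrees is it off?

Perpendicular(FM, MU) — off by 7.40°.

Q = (0.00, 0.00) ✓; QF at -15.70° ✓; |QF| = 33.70 ✓; ∠QFM = 63.60° ✓; |FM| = 16.90 ✓; ∠(FM, MU) = 82.60° ✗; |MU| = 19.50 ✓.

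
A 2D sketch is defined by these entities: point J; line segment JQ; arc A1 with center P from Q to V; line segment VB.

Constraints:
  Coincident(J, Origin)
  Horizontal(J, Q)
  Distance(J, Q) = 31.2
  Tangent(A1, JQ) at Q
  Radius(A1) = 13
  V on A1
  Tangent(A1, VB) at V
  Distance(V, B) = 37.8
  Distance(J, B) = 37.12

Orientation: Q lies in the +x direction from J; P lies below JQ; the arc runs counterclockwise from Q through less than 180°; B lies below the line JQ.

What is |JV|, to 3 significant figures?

21.2

Checks: |PV| = 13.00 ✓; ∠(PV, VB) = 90.00° ✓; |VB| = 37.80 ✓; |JB| = 37.12 ✓.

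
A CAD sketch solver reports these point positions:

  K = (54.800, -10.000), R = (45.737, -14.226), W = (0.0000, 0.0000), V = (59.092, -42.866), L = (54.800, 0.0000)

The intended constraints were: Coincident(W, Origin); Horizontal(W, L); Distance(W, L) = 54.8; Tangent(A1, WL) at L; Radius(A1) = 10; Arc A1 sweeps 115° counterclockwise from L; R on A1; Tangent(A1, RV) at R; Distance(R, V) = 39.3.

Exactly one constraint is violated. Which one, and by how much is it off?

Distance(R, V) = 39.3 — off by 7.70.

W = (0.00, 0.00) ✓; W.y = 0.00, L.y = 0.00 ✓; |WL| = 54.80 ✓; ∠(KL, LW) = 90.00° ✓; |KL| = 10.00 ✓; bearing(K→R) − bearing(K→L) = 115.0° ✓; |KR| = 10.00 ✓; ∠(KR, RV) = 90.00° ✓; |RV| = 31.60 ✗.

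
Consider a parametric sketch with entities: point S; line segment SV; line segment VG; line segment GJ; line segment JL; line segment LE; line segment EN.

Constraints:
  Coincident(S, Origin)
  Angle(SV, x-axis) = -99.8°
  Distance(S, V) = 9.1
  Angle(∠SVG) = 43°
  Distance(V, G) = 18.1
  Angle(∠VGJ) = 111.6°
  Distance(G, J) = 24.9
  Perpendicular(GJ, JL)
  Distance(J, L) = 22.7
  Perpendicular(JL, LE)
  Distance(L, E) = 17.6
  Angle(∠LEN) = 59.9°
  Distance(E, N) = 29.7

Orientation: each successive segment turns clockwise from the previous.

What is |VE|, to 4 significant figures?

15.15

S is at the origin; SV runs at -99.8° with length 9.1, so V = (-1.549, -8.967). ∠SVG = 43.0° gives VG at 123.2° from the x-axis; with |VG| = 18.1, G = (-11.46, 6.178). ∠VGJ = 111.6° gives GJ at 54.80° from the x-axis; with |GJ| = 24.9, J = (2.893, 26.53). GJ ⟂ JL, so JL runs at -35.20°; with |JL| = 22.7, L = (21.44, 13.44). JL ⟂ LE, so LE runs at -125.2°; with |LE| = 17.6, E = (11.30, -0.9416). Then |VE| = |E − V| = 15.15.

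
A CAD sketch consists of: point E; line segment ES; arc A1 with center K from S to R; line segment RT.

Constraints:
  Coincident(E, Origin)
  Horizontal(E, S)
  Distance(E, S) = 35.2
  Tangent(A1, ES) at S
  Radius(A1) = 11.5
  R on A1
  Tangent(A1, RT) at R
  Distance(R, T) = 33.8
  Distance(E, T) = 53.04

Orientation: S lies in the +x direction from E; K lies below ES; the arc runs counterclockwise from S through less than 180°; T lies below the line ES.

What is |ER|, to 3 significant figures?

26.8

E is at the origin; E and S share the same y with |ES| = 35.2 and S on the +x side, so S = (35.2, 0.00). Tangency of A1 to ES means the radius KS is perpendicular to ES, so K = S + (0, -11.5) = (35.2, -11.5). Since KR ⟂ RT (tangency), |KT| = √(11.5² + 33.8²) = 35.7 regardless of where R sits on A1. So T lies on both circle(E, 53.04) and circle(K, 35.7); the below-ES intersection is T = (26.3, -46.1). R is the foot of the tangent from T: R = (23.7, -12.4).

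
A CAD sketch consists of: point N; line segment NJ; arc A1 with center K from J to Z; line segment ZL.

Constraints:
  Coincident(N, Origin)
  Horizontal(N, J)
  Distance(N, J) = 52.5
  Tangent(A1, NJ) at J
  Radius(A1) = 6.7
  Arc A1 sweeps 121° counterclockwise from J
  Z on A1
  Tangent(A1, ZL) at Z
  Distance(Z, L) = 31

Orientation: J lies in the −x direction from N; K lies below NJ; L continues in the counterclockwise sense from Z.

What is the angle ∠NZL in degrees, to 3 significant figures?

68.9°

N is at the origin; N and J share the same y with |NJ| = 52.5 and J on the −x side, so J = (-52.5, 0.00). Tangency of A1 to NJ means the radius KJ is perpendicular to NJ, so K = J + (0, -6.7) = (-52.5, -6.70). On A1, J sits at bearing 90° from K; a 121° counterclockwise sweep puts Z at bearing 211°, so Z = K + 6.7·(cos 211°, sin 211°) = (-58.2, -10.2). A1 meets ZL tangentially, so KZ is at right angles to ZL, so ZL runs along (−sin 211°, cos 211°); with |ZL| = 31.0, L = (-42.3, -36.7). Then cos ∠NZL = ZN·ZL / (|ZN||ZL|), giving 68.9°.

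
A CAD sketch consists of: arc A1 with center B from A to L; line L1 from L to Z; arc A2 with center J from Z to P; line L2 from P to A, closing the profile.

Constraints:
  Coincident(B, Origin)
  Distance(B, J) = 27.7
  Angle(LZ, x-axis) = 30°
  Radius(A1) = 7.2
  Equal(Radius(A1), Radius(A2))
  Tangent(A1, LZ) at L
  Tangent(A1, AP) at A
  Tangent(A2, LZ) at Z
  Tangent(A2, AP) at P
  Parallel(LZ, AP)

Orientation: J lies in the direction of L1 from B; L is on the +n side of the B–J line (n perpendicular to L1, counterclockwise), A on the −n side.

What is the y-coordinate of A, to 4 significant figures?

-6.235

The slot axis is L1's direction at 30.0°, so u = (cos 30.0°, sin 30.0°) = (0.8660, 0.5000) and n = (−sin 30.0°, cos 30.0°) = (-0.5000, 0.8660). B is at the origin and J lies 27.7 along u from B, so J = 27.7·u = (23.99, 13.85). Tangency of A1 to both parallel lines with radius 7.2 puts L and A at B ± 7.2·n: L = (-3.600, 6.235), A = (3.600, -6.235). So A.y = -6.235.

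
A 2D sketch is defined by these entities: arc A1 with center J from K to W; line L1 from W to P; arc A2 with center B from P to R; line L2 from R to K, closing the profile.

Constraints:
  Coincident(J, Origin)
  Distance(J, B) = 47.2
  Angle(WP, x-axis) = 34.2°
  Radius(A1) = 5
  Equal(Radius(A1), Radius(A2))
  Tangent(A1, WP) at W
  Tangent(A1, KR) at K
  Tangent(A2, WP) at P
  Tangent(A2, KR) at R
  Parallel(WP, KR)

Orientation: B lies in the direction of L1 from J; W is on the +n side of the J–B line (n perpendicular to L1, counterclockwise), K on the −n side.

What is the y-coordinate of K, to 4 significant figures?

-4.135

The slot axis is L1's direction at 34.2°, so u = (cos 34.2°, sin 34.2°) = (0.8271, 0.5621) and n = (−sin 34.2°, cos 34.2°) = (-0.5621, 0.8271). J is at the origin and B lies 47.2 along u from J, so B = 47.2·u = (39.04, 26.53). Tangency of A1 to both parallel lines with radius 5.0 puts W and K at J ± 5.0·n: W = (-2.810, 4.135), K = (2.810, -4.135). So K.y = -4.135.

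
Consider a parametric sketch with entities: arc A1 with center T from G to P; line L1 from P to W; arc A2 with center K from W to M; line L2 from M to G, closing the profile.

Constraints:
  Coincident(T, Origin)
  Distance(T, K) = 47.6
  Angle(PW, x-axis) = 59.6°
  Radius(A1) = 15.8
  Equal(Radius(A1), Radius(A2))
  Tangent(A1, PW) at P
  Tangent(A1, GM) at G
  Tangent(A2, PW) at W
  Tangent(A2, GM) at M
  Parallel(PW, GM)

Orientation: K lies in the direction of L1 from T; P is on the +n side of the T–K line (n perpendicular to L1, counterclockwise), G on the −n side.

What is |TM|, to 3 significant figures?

50.2

Tangency of A1 to both parallel lines with radius 15.8 puts P and G at T ± 15.8·n: P = (-13.6, 8.00), G = (13.6, -8.00). Equal radii place W and M the same way about K: W = K + 15.8·n = (10.5, 49.1), M = K − 15.8·n = (37.7, 33.1). Then |TM| = |M − T| = 50.2.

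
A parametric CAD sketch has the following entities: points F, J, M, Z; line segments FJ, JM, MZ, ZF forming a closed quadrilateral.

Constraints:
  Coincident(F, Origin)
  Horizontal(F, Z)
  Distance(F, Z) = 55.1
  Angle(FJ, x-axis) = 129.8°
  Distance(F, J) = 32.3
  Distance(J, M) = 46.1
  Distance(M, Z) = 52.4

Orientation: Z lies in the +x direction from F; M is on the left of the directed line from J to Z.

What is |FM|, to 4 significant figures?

46.77

F is at the origin; F and Z share the same y with |FZ| = 55.1 and Z in +x, so Z = (55.1, 0). FJ runs at 129.8° with |FJ| = 32.3, so J = (-20.68, 24.82). M is determined by |JM| = 46.1 and |MZ| = 52.4 together: it lies at the intersection of circle(J, 46.1) and circle(Z, 52.4). With |JZ| = 79.74, the foot of the radical line on JZ is 35.98 from J and the perpendicular offset is √(46.1² − 35.98²) = 28.83. Taking the left-of-JZ solution: M = (22.49, 41.01).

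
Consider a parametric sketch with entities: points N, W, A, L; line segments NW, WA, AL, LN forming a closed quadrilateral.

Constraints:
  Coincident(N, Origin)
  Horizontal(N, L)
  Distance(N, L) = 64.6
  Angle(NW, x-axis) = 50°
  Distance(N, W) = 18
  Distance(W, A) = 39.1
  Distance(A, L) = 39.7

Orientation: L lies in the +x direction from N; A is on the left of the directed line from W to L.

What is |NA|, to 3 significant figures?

56.5

Checks: NW at 50.00° ✓; |WA| = 39.10 ✓; |AL| = 39.70 ✓.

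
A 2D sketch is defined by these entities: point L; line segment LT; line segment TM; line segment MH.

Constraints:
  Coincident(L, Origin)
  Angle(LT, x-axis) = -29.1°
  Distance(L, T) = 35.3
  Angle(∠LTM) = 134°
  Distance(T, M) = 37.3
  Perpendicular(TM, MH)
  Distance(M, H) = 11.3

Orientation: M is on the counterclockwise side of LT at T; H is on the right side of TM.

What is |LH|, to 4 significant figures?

71.89

∠LTM = 134.0°, so TM runs at -29.1° + (180° − 134.0°) = 16.90° from the x-axis; with |TM| = 37.3, M = T + 37.3·(cos 16.90°, sin 16.90°) = (66.53, -6.324). TM is perpendicular to MH; with |MH| = 11.3 on the right of TM, H = M + 11.3·(0.2907, -0.9568) = (69.82, -17.14). Then |LH| = |H − L| = 71.89.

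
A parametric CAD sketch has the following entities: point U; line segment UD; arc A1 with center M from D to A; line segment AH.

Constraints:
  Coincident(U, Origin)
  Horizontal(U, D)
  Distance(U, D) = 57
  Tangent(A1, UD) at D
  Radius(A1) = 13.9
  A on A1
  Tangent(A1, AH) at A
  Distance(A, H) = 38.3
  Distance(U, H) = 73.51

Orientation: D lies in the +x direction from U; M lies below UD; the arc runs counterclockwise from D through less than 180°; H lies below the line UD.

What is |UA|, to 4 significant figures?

46.26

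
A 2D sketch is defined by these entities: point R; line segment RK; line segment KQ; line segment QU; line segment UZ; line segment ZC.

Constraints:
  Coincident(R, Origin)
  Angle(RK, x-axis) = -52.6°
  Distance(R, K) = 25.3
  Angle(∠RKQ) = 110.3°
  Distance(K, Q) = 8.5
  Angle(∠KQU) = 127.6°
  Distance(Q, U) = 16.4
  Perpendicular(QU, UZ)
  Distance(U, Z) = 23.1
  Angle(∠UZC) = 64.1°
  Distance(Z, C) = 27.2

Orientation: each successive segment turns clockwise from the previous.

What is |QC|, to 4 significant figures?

13.82

QU is perpendicular to UZ, so UZ runs at 95.30°; with |UZ| = 23.1, Z = (-7.639, -5.797). ∠UZC = 64.1° gives ZC at -20.60° from the x-axis; with |ZC| = 27.2, C = (17.82, -15.37). Then |QC| = |C − Q| = 13.82.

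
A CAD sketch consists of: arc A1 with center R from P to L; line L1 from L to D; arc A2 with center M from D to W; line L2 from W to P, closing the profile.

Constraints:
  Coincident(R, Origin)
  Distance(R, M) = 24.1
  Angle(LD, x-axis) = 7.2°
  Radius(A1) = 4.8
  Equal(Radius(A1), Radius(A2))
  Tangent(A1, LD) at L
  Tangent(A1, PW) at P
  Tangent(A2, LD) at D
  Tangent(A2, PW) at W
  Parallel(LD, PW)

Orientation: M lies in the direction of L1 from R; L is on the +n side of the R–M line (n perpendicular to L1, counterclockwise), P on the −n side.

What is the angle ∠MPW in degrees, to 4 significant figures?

11.26°

The slot axis is L1's direction at 7.2°, so u = (cos 7.2°, sin 7.2°) = (0.9921, 0.1253) and n = (−sin 7.2°, cos 7.2°) = (-0.1253, 0.9921). R is at the origin and M lies 24.1 along u from R, so M = 24.1·u = (23.91, 3.021). Tangency of A1 to both parallel lines with radius 4.8 puts L and P at R ± 4.8·n: L = (-0.6016, 4.762), P = (0.6016, -4.762). Equal radii place D and W the same way about M: D = M + 4.8·n = (23.31, 7.783), W = M − 4.8·n = (24.51, -1.742). Then cos ∠MPW = PM·PW / (|PM||PW|), giving 11.26°.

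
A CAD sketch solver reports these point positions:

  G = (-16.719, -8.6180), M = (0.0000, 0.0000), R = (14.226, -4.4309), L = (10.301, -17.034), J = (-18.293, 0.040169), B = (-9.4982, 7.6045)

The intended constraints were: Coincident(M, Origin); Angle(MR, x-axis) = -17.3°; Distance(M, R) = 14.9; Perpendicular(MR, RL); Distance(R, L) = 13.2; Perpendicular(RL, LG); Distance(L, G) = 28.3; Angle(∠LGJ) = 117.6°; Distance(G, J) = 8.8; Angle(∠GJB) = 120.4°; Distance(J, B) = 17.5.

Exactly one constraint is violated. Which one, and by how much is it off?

Distance(J, B) = 17.5 — off by 5.90.

M = (0.00, 0.00) ✓; MR at -17.30° ✓; |MR| = 14.90 ✓; ∠(MR, RL) = 90.00° ✓; |RL| = 13.20 ✓; ∠(RL, LG) = 90.00° ✓; |LG| = 28.30 ✓; ∠LGJ = 117.6° ✓; |GJ| = 8.800 ✓; ∠GJB = 120.4° ✓; |JB| = 11.60 ✗.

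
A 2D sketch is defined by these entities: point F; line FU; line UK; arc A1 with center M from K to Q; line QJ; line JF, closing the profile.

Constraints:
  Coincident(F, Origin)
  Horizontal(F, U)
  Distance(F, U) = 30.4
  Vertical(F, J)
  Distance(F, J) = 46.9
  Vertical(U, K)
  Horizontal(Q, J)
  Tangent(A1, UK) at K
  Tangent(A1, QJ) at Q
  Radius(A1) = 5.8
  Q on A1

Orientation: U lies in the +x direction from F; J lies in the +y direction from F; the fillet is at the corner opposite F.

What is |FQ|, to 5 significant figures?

52.960

F is at the origin; F and U share the same y with |FU| = 30.4 and U on the +x side, so U = (30.400, 0.0000). F and J share the same x with |FJ| = 46.9 and J on the +y side, so J = (0.0000, 46.900). The virtual corner opposite F is at (30.400, 46.900). Since A1 is tangent to UK there, MK ⟂ UK and since A1 is tangent to QJ there, MQ ⟂ QJ, with radius 5.8, so the center M sits 5.8 in from both sides at M = (24.600, 41.100). That places the tangent points at K = (30.400, 41.100) on UK and Q = (24.600, 46.900) on QJ. Then |FQ| = |Q − F| = 52.960.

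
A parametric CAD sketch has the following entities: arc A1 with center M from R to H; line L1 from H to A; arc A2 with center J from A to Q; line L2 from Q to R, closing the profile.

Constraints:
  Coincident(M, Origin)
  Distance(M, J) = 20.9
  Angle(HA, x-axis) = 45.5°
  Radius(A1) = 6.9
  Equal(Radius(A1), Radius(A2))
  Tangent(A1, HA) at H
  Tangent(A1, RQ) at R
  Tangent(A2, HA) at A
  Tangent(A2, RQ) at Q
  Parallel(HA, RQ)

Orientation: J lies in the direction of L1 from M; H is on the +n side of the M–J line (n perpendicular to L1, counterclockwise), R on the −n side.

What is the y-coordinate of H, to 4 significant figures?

4.836

The slot axis is L1's direction at 45.5°, so u = (cos 45.5°, sin 45.5°) = (0.7009, 0.7133) and n = (−sin 45.5°, cos 45.5°) = (-0.7133, 0.7009). M is at the origin and J lies 20.9 along u from M, so J = 20.9·u = (14.65, 14.91). Tangency of A1 to both parallel lines with radius 6.9 puts H and R at M ± 6.9·n: H = (-4.921, 4.836), R = (4.921, -4.836). So H.y = 4.836.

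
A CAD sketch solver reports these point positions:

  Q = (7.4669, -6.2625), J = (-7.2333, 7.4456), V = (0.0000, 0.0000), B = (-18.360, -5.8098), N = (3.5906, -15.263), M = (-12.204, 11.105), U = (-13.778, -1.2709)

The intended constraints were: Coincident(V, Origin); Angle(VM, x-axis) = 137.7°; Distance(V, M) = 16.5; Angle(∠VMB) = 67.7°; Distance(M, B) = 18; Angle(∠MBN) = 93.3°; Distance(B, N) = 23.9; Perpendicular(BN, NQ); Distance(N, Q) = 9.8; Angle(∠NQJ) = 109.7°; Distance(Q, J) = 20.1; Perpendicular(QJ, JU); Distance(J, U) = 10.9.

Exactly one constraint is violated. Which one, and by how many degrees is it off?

Perpendicular(QJ, JU) — off by 6.10°.

V = (0.00, 0.00) ✓; VM at 137.7° ✓; |VM| = 16.50 ✓; ∠VMB = 67.70° ✓; |MB| = 18.00 ✓; ∠MBN = 93.30° ✓; |BN| = 23.90 ✓; ∠(BN, NQ) = 90.00° ✓; |NQ| = 9.800 ✓; ∠NQJ = 109.7° ✓; |QJ| = 20.10 ✓; ∠(QJ, JU) = 96.10° ✗; |JU| = 10.90 ✓.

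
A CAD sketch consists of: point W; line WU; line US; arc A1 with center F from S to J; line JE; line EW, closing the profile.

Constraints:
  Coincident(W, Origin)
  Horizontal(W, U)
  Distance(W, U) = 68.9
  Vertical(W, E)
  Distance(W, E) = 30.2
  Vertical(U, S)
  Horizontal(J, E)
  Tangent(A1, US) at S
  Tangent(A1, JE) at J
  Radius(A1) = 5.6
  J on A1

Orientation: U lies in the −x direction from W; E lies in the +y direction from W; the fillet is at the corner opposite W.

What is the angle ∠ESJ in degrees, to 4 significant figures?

40.35°

The virtual corner opposite W is at (-68.90, 30.20). Since A1 is tangent to US there, FS ⟂ US and since A1 is tangent to JE there, FJ ⟂ JE, with radius 5.6, so the center F sits 5.6 in from both sides at F = (-63.30, 24.60). That places the tangent points at S = (-68.90, 24.60) on US and J = (-63.30, 30.20) on JE. Then cos ∠ESJ = SE·SJ / (|SE||SJ|), giving 40.35°.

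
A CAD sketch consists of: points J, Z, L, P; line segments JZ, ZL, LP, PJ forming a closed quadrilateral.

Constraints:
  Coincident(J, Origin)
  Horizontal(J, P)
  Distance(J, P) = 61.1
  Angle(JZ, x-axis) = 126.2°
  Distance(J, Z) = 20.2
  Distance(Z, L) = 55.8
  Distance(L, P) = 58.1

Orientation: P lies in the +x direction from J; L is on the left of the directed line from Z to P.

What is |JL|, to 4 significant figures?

59.84

Checks: |ZL| = 55.80 ✓; |LP| = 58.10 ✓.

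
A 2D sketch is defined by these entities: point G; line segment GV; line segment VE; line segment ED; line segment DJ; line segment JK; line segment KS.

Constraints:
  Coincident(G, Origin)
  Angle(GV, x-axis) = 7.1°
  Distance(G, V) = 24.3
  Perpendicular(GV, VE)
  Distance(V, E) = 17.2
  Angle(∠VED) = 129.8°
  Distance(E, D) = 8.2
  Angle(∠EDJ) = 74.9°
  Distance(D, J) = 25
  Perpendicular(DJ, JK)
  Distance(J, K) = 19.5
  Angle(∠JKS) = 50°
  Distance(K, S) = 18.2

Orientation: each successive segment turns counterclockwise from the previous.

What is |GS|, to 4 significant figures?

22.42

G is at the origin; GV runs at 7.1° with length 24.3, so V = (24.11, 3.004). GV is perpendicular to VE, so VE runs at 97.10°; with |VE| = 17.2, E = (21.99, 20.07). ∠VED = 129.8° gives ED at 147.3° from the x-axis; with |ED| = 8.2, D = (15.09, 24.50). ∠EDJ = 74.9° gives DJ at -107.6° from the x-axis; with |DJ| = 25.0, J = (7.528, 0.6718). The perpendicularity gives JK at right angles to DJ, so JK runs at -17.60°; with |JK| = 19.5, K = (26.12, -5.224). ∠JKS = 50.0° gives KS at 112.4° from the x-axis; with |KS| = 18.2, S = (19.18, 11.60). Then |GS| = |S − G| = 22.42.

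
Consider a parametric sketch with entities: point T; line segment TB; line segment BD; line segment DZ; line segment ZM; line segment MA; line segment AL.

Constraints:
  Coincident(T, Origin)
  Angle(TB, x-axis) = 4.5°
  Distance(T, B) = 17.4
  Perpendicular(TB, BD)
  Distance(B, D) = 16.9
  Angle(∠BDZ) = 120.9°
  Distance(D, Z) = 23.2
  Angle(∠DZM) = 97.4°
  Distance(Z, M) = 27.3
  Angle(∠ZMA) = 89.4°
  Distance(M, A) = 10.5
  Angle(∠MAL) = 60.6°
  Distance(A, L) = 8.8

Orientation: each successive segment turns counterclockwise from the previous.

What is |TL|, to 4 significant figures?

13.81

T is at the origin; TB runs at 4.5° with length 17.4, so B = (17.35, 1.365). The perpendicularity gives BD at right angles to TB, so BD runs at 94.50°; with |BD| = 16.9, D = (16.02, 18.21). ∠BDZ = 120.9° gives DZ at 153.6° from the x-axis; with |DZ| = 23.2, Z = (-4.760, 28.53). ∠DZM = 97.4° gives ZM at -123.8° from the x-axis; with |ZM| = 27.3, M = (-19.95, 5.843). ∠ZMA = 89.4° gives MA at -33.20° from the x-axis; with |MA| = 10.5, A = (-11.16, 0.09334). ∠MAL = 60.6° gives AL at 86.20° from the x-axis; with |AL| = 8.8, L = (-10.58, 8.874). Then |TL| = |L − T| = 13.81.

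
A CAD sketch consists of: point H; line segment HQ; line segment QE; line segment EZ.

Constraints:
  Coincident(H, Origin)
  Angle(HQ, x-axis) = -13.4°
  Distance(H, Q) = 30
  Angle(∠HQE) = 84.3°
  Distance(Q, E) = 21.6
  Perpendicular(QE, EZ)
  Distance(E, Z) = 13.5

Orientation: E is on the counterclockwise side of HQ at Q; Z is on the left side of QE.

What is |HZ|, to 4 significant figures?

24.78

H is at the origin; HQ runs at -13.4° with length 30.0, so Q = 30.0·(cos -13.4°, sin -13.4°) = (29.18, -6.952). ∠HQE = 84.3°, so QE runs at -13.4° + (180° − 84.3°) = 82.30° from the x-axis; with |QE| = 21.6, E = Q + 21.6·(cos 82.30°, sin 82.30°) = (32.08, 14.45). The perpendicularity gives EZ at right angles to QE; with |EZ| = 13.5 on the left of QE, Z = E + 13.5·(-0.9910, 0.1340) = (18.70, 16.26). Then |HZ| = |Z − H| = 24.78.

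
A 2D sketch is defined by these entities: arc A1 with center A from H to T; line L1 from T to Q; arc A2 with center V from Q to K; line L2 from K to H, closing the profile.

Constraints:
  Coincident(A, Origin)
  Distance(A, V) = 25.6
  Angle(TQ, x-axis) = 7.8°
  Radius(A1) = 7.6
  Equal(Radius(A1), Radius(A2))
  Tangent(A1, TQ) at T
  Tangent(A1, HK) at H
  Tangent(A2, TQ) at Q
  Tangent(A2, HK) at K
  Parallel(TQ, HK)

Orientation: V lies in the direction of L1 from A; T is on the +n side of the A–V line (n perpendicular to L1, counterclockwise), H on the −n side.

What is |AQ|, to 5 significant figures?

26.704

The slot axis is L1's direction at 7.8°, so u = (cos 7.8°, sin 7.8°) = (0.99075, 0.13572) and n = (−sin 7.8°, cos 7.8°) = (-0.13572, 0.99075). A is at the origin and V lies 25.6 along u from A, so V = 25.6·u = (25.363, 3.4743). Tangency of A1 to both parallel lines with radius 7.6 puts T and H at A ± 7.6·n: T = (-1.0314, 7.5297), H = (1.0314, -7.5297). Equal radii place Q and K the same way about V: Q = V + 7.6·n = (24.332, 11.004), K = V − 7.6·n = (26.395, -4.0554). Then |AQ| = |Q − A| = 26.704.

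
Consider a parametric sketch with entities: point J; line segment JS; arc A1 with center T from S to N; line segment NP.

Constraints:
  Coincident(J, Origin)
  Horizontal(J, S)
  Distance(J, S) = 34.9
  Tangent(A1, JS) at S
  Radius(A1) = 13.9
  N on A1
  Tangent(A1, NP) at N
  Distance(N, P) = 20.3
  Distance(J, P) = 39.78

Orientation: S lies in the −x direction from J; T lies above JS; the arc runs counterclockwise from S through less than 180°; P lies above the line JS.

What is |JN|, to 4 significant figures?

25.07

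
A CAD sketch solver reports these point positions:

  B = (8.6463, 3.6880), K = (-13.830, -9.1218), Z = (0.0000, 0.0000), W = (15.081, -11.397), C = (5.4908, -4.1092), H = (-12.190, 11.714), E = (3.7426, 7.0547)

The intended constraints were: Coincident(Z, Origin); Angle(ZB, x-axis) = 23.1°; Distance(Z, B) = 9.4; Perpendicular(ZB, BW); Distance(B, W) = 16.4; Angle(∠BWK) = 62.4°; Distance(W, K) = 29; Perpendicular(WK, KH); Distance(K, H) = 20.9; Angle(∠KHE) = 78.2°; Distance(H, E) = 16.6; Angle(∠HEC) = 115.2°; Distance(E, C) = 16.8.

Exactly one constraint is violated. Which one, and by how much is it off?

Distance(E, C) = 16.8 — off by 5.50.

Z = (0.00, 0.00) ✓; ZB at 23.10° ✓; |ZB| = 9.400 ✓; ∠(ZB, BW) = 90.00° ✓; |BW| = 16.40 ✓; ∠BWK = 62.40° ✓; |WK| = 29.00 ✓; ∠(WK, KH) = 90.00° ✓; |KH| = 20.90 ✓; ∠KHE = 78.20° ✓; |HE| = 16.60 ✓; ∠HEC = 115.2° ✓; |EC| = 11.30 ✗.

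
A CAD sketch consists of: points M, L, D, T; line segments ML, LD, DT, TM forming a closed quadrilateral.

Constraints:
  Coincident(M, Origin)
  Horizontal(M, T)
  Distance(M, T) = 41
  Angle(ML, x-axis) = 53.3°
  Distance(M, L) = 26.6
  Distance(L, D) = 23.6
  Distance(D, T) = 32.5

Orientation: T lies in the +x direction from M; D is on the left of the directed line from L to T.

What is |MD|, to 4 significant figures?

48.94

M is at the origin; MT is horizontal with |MT| = 41.0 and T in +x, so T = (41.0, 0). ML runs at 53.3° with |ML| = 26.6, so L = (15.90, 21.33). D is determined by |LD| = 23.6 and |DT| = 32.5 together: it lies at the intersection of circle(L, 23.6) and circle(T, 32.5). With |LT| = 32.94, the foot of the radical line on LT is 8.891 from L and the perpendicular offset is √(23.6² − 8.891²) = 21.86. Taking the left-of-LT solution: D = (36.83, 32.23).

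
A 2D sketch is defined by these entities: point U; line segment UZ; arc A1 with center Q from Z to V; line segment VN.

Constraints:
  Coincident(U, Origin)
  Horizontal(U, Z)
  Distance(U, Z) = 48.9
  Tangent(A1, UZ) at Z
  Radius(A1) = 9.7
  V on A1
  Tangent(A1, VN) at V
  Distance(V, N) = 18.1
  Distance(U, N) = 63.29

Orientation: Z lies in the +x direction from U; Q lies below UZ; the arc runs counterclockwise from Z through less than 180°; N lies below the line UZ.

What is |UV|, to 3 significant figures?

45.9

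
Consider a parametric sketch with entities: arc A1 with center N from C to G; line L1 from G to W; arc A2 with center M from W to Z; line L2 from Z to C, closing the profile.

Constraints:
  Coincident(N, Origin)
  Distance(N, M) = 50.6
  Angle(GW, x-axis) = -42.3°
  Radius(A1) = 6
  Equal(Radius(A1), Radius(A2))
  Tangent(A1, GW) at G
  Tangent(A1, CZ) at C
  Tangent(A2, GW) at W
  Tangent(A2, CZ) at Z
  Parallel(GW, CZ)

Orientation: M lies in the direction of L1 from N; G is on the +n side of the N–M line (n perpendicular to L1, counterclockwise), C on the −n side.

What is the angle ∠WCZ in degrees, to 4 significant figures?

13.34°

Tangency of A1 to both parallel lines with radius 6.0 puts G and C at N ± 6.0·n: G = (4.038, 4.438), C = (-4.038, -4.438). Equal radii place W and Z the same way about M: W = M + 6.0·n = (41.46, -29.62), Z = M − 6.0·n = (33.39, -38.49). Then cos ∠WCZ = CW·CZ / (|CW||CZ|), giving 13.34°.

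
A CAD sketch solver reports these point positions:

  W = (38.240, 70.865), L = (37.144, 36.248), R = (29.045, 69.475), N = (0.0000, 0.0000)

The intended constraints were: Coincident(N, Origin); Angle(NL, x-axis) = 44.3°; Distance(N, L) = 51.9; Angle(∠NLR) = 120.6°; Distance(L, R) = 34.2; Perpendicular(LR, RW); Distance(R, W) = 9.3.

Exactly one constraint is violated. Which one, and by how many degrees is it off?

Perpendicular(LR, RW) — off by 5.10°.

N = (0.00, 0.00) ✓; NL at 44.30° ✓; |NL| = 51.90 ✓; ∠NLR = 120.6° ✓; |LR| = 34.20 ✓; ∠(LR, RW) = 95.10° ✗; |RW| = 9.299 ✓.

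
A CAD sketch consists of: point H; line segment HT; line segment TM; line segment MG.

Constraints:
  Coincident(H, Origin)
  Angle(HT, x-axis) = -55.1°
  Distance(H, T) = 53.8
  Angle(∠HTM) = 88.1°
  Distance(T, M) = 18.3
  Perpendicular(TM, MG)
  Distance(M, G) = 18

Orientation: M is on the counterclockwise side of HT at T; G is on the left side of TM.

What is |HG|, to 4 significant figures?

39.40

H is at the origin; HT runs at -55.1° with length 53.8, so T = 53.8·(cos -55.1°, sin -55.1°) = (30.78, -44.12). ∠HTM = 88.1°, so TM runs at -55.1° + (180° − 88.1°) = 36.80° from the x-axis; with |TM| = 18.3, M = T + 18.3·(cos 36.80°, sin 36.80°) = (45.43, -33.16). TM ⟂ MG; with |MG| = 18.0 on the left of TM, G = M + 18.0·(-0.5990, 0.8007) = (34.65, -18.75). Then |HG| = |G − H| = 39.40.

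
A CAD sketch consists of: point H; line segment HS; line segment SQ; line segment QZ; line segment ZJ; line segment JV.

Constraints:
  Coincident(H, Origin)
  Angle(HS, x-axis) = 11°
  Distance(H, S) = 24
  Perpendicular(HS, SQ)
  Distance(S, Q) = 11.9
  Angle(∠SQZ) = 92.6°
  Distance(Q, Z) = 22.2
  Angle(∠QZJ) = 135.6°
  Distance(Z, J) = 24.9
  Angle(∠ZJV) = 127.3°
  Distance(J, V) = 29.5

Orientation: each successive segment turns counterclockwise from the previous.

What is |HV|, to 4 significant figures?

36.11

H is at the origin; HS runs at 11.0° with length 24.0, so S = (23.56, 4.579). The perpendicularity gives SQ at right angles to HS, so SQ runs at 101.0°; with |SQ| = 11.9, Q = (21.29, 16.26). ∠SQZ = 92.6° gives QZ at -171.6° from the x-axis; with |QZ| = 22.2, Z = (-0.6734, 13.02). ∠QZJ = 135.6° gives ZJ at -127.2° from the x-axis; with |ZJ| = 24.9, J = (-15.73, -6.816). ∠ZJV = 127.3° gives JV at -74.50° from the x-axis; with |JV| = 29.5, V = (-7.844, -35.24). Then |HV| = |V − H| = 36.11.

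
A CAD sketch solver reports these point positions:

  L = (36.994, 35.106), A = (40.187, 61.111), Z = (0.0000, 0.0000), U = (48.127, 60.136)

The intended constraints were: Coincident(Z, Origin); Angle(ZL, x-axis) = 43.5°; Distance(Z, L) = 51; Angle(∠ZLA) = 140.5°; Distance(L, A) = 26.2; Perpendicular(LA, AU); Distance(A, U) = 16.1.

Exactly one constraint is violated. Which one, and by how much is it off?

Distance(A, U) = 16.1 — off by 8.10.

Z = (0.00, 0.00) ✓; ZL at 43.50° ✓; |ZL| = 51.00 ✓; ∠ZLA = 140.5° ✓; |LA| = 26.20 ✓; ∠(LA, AU) = 90.00° ✓; |AU| = 8.000 ✗.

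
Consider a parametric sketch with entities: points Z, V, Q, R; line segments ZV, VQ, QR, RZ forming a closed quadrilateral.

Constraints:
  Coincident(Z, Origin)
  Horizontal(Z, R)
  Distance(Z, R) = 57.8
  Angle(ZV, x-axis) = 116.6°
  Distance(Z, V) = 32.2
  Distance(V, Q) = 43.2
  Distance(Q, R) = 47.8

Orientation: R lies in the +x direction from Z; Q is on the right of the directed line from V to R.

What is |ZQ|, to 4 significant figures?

12.32

Z is at the origin; Z and R share the same y with |ZR| = 57.8 and R in +x, so R = (57.8, 0). ZV runs at 116.6° with |ZV| = 32.2, so V = (-14.42, 28.79). Q is determined by |VQ| = 43.2 and |QR| = 47.8 together: it lies at the intersection of circle(V, 43.2) and circle(R, 47.8). With |VR| = 77.75, the foot of the radical line on VR is 36.18 from V and the perpendicular offset is √(43.2² − 36.18²) = 23.61. Taking the right-of-VR solution: Q = (10.45, -6.534).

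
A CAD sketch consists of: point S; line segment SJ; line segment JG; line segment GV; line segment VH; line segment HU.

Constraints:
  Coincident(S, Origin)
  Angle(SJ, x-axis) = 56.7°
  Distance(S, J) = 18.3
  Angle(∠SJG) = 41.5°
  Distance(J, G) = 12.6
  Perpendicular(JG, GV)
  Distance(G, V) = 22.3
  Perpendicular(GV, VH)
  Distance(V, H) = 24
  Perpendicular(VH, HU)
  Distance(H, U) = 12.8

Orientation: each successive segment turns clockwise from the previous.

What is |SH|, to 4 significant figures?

27.09

S is at the origin; SJ runs at 56.7° with length 18.3, so J = (10.05, 15.30). ∠SJG = 41.5° gives JG at -81.80° from the x-axis; with |JG| = 12.6, G = (11.84, 2.824). The perpendicularity gives GV at right angles to JG, so GV runs at -171.8°; with |GV| = 22.3, V = (-10.23, -0.3565). The perpendicularity gives VH at right angles to GV, so VH runs at 98.20°; with |VH| = 24.0, H = (-13.65, 23.40). Then |SH| = |H − S| = 27.09.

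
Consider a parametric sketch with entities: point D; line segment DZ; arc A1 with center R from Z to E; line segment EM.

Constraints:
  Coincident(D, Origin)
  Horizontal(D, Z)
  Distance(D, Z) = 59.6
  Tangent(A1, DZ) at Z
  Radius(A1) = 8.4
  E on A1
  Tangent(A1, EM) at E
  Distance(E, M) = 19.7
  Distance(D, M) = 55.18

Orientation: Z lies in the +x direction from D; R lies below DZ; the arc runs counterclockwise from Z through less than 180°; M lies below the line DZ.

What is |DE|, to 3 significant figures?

51.8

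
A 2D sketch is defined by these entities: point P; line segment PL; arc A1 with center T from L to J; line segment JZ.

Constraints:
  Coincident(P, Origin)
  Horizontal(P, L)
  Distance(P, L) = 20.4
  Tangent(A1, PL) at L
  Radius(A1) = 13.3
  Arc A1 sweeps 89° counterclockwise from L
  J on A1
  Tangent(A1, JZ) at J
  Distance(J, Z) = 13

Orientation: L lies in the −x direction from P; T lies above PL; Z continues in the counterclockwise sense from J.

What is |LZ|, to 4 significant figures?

29.37

On A1, L sits at bearing -90° from T; an 89° counterclockwise sweep puts J at bearing -1°, so J = T + 13.3·(cos -1°, sin -1°) = (-7.102, 13.07). Since A1 is tangent to JZ there, TJ ⟂ JZ, so JZ runs along (−sin -1°, cos -1°); with |JZ| = 13.0, Z = (-6.875, 26.07). Then |LZ| = |Z − L| = 29.37.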